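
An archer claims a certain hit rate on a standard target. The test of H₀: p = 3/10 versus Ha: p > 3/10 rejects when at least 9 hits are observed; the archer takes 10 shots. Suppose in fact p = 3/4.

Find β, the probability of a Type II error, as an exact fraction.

792697/1048576

A Type II error is failing to reject when Ha holds: with p = 3/4, β = P(K ≤ 8).
Equivalently, β = 1 − P(K ≥ 9) = 792697/1048576.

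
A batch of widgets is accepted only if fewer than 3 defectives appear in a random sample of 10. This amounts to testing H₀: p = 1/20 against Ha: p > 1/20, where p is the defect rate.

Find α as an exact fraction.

The significance level is the probability, assuming p = 1/20, of seeing 3 or more defectives in 10 draws.
Computing the lower-tail complement: 1 − 2530550893109/2560000000000 = 29449106891/2560000000000.

29449106891/2560000000000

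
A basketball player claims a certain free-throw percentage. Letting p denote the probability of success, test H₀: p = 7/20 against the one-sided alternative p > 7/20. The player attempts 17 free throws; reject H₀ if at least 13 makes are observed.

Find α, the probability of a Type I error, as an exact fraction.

192899528156639731/327680000000000000000

Under H₀, X ~ Binomial(17, 7/20), and α = P(X ≥ 13).
Adding the binomial terms for j = 13 through 17 with p = 7/20 yields 192899528156639731/327680000000000000000.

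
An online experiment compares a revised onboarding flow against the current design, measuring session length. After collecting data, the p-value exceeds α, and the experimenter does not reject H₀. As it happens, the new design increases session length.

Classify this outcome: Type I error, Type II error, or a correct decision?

The conventional null hypothesis here is that the new design has no effect on session length.
H₀ was not rejected, but H₀ is actually false.
Failing to reject a false null hypothesis is a Type II error (false negative).

Type II error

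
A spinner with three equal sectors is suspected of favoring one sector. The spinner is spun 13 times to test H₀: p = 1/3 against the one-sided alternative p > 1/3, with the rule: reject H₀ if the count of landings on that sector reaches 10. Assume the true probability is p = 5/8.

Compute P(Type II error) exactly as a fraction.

107331531597/137438953472

β = P(fail to reject H₀ | Ha true) = P(S ≤ 9 | p = 5/8), S ~ Binomial(13, 5/8).
Adding the binomial probabilities P(S=0)+…+P(S=9) at p = 5/8 gives 107331531597/137438953472.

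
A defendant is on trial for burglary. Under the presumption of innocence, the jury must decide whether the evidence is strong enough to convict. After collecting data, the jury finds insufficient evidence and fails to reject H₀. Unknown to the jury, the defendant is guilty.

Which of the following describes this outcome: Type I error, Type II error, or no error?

The conventional null hypothesis here is that the defendant is innocent.
H₀ was not rejected, but H₀ is actually false.
Failing to reject a false null hypothesis is a Type II error (false negative).

Type II error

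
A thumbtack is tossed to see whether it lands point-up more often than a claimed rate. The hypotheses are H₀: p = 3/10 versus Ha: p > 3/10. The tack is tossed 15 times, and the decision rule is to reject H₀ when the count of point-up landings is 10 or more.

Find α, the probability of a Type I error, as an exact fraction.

913130252109/250000000000000

α = P(reject H₀ | H₀ true) = P(Y ≥ 10 | p = 3/10), with Y ~ Binomial(15, 3/10).
Summing C(15,j)(3/10)^j(7/10)^{15−j} for j = 10,…,15 gives 913130252109/250000000000000.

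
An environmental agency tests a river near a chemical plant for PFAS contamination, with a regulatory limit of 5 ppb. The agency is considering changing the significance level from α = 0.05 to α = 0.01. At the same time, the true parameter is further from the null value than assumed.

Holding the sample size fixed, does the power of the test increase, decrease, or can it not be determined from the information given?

Cannot be determined from the information given.

The first change alone would make β increase; the second alone would make β decrease. Which effect dominates depends on the magnitudes, which are not given.
Since power = 1 − β, the effect on power is likewise indeterminate.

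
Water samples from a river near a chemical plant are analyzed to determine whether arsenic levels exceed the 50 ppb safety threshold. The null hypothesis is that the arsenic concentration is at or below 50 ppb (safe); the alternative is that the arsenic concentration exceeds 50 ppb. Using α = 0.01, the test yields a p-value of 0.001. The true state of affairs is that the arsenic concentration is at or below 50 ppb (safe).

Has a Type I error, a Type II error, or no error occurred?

Type I error

Since p = 0.001 < α = 0.01, H₀ is rejected.
H₀ is true (actually the arsenic concentration is at or below 50 ppb (safe)).
Rejecting a true H₀ is a Type I error.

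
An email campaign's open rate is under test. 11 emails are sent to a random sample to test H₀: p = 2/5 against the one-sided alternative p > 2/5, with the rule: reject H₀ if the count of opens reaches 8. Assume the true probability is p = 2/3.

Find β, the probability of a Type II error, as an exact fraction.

31145/59049

β = P(fail to reject H₀ | Ha true) = P(S ≤ 7 | p = 2/3), S ~ Binomial(11, 2/3).
Adding the binomial probabilities P(S=0)+…+P(S=7) at p = 2/3 gives 31145/59049.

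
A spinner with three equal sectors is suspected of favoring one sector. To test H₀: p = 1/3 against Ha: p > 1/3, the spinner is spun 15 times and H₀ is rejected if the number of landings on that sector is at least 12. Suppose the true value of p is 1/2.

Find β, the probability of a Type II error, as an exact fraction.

β = P(fail to reject H₀ | Ha true) = P(Y ≤ 11 | p = 1/2), Y ~ Binomial(15, 1/2).
Adding the binomial probabilities P(Y=0)+…+P(Y=11) at p = 1/2 gives 503/512.

503/512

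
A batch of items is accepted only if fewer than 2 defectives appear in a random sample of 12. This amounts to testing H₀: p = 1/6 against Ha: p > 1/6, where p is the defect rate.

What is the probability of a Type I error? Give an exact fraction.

Under H₀, K ~ Binomial(12, 1/6); the Type I error rate is P(K ≥ 2).
Computing the lower-tail complement: 1 − 830078125/2176782336 = 1346704211/2176782336.

1346704211/2176782336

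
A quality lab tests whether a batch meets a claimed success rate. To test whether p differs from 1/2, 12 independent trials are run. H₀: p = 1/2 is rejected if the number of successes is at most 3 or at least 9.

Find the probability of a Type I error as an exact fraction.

299/2048

The significance level is the null-hypothesis probability of the rejection region {≤3} ∪ {≥9}.
The two tails are symmetric, so α = 2·(1 + 12 + 66 + 220)/2^12 = 598/4096 = 299/2048.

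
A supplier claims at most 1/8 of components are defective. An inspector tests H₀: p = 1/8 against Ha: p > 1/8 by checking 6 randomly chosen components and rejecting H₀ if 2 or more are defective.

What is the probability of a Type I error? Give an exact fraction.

Under H₀, Y ~ Binomial(6, 1/8); the Type I error rate is P(Y ≥ 2).
Via the complement, α = 1 − Σ_{j=0}^{1} C(6,j)(1/8)^j(7/8)^{6-j} = 43653/262144.

43653/262144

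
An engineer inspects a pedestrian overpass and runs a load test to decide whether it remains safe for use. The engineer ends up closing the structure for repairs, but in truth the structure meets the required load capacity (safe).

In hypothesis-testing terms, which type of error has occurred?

The null hypothesis here is that the structure meets the required load capacity (safe).
'Closing the structure for repairs' corresponds to rejecting H₀.
H₀ was rejected but H₀ is true — a Type I error (false positive).

Type I error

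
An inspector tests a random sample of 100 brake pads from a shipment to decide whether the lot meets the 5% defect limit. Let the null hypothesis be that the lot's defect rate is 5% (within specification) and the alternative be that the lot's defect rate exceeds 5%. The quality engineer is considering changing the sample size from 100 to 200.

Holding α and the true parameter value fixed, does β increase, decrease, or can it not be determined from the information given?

A larger sample reduces the standard error, pulling the sampling distribution under Ha further from the non-rejection region.

It decreases.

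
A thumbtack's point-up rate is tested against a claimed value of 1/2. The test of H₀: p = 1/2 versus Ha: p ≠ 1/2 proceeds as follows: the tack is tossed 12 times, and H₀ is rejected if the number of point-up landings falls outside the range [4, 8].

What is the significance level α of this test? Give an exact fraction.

Under H₀, X ~ Binomial(12, 1/2); α is the probability of landing in either tail, P(X ≤ 3) + P(X ≥ 9).
By symmetry, α = 2·P(X ≤ 3) = 2·(1 + 12 + 66 + 220)/4096 = 598/4096 = 299/2048.

299/2048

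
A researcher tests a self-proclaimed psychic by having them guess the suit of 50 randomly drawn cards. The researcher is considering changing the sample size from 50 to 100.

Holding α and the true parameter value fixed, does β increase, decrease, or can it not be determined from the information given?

Increasing n separates the H₀ and Ha sampling distributions, so under Ha fewer outcomes land in the acceptance region.

It decreases.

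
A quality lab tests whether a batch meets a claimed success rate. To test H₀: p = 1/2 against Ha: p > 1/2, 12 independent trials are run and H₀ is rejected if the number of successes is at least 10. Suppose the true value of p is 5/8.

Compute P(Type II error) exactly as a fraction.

60916742361/68719476736

β = P(fail to reject H₀ | Ha true) = P(X ≤ 9 | p = 5/8), X ~ Binomial(12, 5/8).
Equivalently, β = 1 − P(X ≥ 10) = 60916742361/68719476736.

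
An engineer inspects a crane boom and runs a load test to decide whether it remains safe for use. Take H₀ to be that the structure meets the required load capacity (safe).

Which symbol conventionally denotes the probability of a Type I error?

α

P(Type I error) = P(reject H₀ | H₀ true) = α, the significance level.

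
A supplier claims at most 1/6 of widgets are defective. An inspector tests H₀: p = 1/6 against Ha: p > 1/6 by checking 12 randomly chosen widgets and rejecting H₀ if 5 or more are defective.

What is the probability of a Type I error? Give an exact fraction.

α = P(reject H₀ | H₀ true) = P(X ≥ 5 | p = 1/6), X ~ Binomial(12, 1/6).
Via the complement, α = 1 − Σ_{j=0}^{4} C(12,j)(1/6)^j(5/6)^{12-j} = 13187681/362797056.

13187681/362797056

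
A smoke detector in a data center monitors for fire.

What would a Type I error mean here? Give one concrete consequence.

A Type I error would mean concluding that there is a fire when in fact there is no fire. Consequence: the building is evacuated for a false alarm, disrupting work.

With the conventional null hypothesis that there is no fire:
A Type I error is rejecting H₀ when H₀ is true.
Here that means sounding the alarm and evacuating the building when actually there is no fire.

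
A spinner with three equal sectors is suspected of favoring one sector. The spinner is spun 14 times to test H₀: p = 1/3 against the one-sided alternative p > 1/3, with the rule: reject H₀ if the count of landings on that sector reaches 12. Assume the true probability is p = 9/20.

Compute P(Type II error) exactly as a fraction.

817437922121895041/819200000000000000

β = P(fail to reject H₀ | Ha true) = P(X ≤ 11 | p = 9/20), X ~ Binomial(14, 9/20).
Adding the binomial probabilities P(X=0)+…+P(X=11) at p = 9/20 gives 817437922121895041/819200000000000000.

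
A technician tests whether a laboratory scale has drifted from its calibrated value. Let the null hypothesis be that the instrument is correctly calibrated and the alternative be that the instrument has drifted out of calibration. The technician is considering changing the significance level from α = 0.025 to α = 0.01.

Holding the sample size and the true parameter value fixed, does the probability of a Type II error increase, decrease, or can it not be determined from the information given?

Tightening α shrinks the rejection region. When Ha holds, fewer sample outcomes clear the stricter threshold, so more fall in the acceptance region.

It increases.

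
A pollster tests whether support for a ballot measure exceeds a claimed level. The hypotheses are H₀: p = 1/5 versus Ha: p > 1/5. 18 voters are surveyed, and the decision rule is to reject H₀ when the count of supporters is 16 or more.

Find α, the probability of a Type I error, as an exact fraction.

α = P(reject H₀ | H₀ true) = P(X ≥ 16 | p = 1/5), with X ~ Binomial(18, 1/5).
Adding the binomial terms for j = 16 through 18 with p = 1/5 yields 2521/3814697265625.

2521/3814697265625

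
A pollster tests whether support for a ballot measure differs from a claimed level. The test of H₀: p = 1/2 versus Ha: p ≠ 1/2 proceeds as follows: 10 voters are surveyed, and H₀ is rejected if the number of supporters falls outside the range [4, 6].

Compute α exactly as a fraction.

The significance level is the null-hypothesis probability of the rejection region {≤3} ∪ {≥7}.
Each tail has probability (1 + 10 + 45 + 120)/1024; doubling gives α = 352/1024 = 11/32.

11/32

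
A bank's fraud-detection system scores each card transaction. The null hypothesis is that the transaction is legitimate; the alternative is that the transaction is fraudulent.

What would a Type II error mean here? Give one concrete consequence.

A Type II error is failing to reject H₀ when H₀ is false.
Here that means approving the transaction when actually the transaction is fraudulent.

A Type II error would mean concluding that the transaction is legitimate (or at least failing to establish that the transaction is fraudulent) when in fact the transaction is fraudulent. Consequence: a fraudulent charge goes through and the bank absorbs the loss.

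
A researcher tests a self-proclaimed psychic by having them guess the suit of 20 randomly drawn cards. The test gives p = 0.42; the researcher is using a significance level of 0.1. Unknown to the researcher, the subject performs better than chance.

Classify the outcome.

The conventional null hypothesis is that the subject is guessing at random (p = 1/4).
Since p = 0.42 ≥ α = 0.1, H₀ is not rejected.
H₀ is false (actually the subject performs better than chance).
Failing to reject a false H₀ is a Type II error.

Type II error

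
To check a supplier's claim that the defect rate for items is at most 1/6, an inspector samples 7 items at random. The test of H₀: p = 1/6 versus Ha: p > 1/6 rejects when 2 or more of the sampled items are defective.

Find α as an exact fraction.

The significance level is the probability, assuming p = 1/6, of seeing 2 or more defectives in 7 draws.
α = 1 − P(X ≤ 1) = 1 − 15625/23328 = 7703/23328.

7703/23328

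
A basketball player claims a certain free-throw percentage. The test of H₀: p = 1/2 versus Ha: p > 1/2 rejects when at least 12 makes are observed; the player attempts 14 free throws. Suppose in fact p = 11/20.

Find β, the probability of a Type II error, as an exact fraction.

Under the alternative p = 11/20, S ~ Binomial(14, 11/20); β is the probability the test does not reject, P(S < 12).
Equivalently, β = 1 − P(S ≥ 12) = 805268516435735481/819200000000000000.

805268516435735481/819200000000000000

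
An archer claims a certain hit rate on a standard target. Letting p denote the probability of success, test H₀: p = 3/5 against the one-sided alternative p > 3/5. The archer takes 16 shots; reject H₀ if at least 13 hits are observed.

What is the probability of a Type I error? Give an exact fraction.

1988120781/30517578125

Under H₀, K ~ Binomial(16, 3/5), and α = P(K ≥ 13).
Summing C(16,j)(3/5)^j(2/5)^{16−j} for j = 13,…,16 gives 1988120781/30517578125.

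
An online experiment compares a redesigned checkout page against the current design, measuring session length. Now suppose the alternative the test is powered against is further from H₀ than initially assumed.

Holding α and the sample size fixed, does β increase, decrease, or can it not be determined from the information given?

A bigger departure from H₀ is easier for the test to detect, so it fails to reject less often.

It decreases.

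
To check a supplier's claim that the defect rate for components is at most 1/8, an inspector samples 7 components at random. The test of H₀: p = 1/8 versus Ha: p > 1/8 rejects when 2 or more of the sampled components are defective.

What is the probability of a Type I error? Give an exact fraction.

225033/1048576

The significance level is the probability, assuming p = 1/8, of seeing 2 or more defectives in 7 draws.
Computing the lower-tail complement: 1 − 823543/1048576 = 225033/1048576.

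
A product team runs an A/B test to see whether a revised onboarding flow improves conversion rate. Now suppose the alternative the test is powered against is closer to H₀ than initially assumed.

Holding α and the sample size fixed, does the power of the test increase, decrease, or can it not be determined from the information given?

It decreases.

When the true parameter is near the null value, the test has a harder time distinguishing Ha from H₀.
Since power = 1 − β and β increases, power decreases.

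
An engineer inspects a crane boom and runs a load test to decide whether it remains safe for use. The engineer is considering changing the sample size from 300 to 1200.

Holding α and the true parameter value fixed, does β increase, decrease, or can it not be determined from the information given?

It decreases.

More data shrinks sampling variability; the test statistic under Ha concentrates further from the null value, making rejection more likely.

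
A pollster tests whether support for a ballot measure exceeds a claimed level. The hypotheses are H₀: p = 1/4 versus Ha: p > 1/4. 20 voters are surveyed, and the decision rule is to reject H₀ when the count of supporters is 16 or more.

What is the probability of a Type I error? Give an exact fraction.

106249/274877906944

α = P(reject H₀ | H₀ true) = P(K ≥ 16 | p = 1/4), with K ~ Binomial(20, 1/4).
Adding the binomial terms for j = 16 through 20 with p = 1/4 yields 106249/274877906944.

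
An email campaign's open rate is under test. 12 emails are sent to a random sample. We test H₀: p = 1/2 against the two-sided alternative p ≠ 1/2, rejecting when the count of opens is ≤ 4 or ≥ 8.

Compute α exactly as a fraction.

α = P(S ≤ 4 or S ≥ 8 | p = 1/2), S ~ Binomial(12, 1/2).
The two tails are symmetric, so α = 2·(1 + 12 + 66 + 220 + 495)/2^12 = 1588/4096 = 397/1024.

397/1024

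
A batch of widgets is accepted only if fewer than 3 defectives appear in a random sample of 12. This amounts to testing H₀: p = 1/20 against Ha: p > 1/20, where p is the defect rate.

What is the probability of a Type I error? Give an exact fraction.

16030320228069/819200000000000

α = P(reject H₀ | H₀ true) = P(Y ≥ 3 | p = 1/20), Y ~ Binomial(12, 1/20).
α = 1 − P(Y ≤ 2) = 1 − 803169679771931/819200000000000 = 16030320228069/819200000000000.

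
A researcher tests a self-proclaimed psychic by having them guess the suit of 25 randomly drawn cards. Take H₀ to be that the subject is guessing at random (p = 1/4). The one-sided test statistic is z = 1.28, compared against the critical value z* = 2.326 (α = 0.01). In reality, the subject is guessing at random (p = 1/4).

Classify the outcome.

Since z = 1.28 ≤ z* = 2.326, H₀ is not rejected.
H₀ is true (actually the subject is guessing at random (p = 1/4)).
The decision matches the true state — no error.

Neither — the decision is correct.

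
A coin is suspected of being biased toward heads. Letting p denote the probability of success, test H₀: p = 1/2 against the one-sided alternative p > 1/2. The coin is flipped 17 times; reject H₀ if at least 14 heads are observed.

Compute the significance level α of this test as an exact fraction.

Under H₀, Y ~ Binomial(17, 1/2), and α = P(Y ≥ 14).
P(Y ≥ 14) = [C(17,14) + C(17,15) + C(17,16) + C(17,17)] / 2^17 = (680 + 136 + 17 + 1) / 131072 = 834/131072 = 417/65536.

417/65536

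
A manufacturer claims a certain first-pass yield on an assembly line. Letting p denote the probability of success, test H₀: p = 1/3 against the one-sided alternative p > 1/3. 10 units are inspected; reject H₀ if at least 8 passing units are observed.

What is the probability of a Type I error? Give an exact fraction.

α = P(reject H₀ | H₀ true) = P(Y ≥ 8 | p = 1/3), with Y ~ Binomial(10, 1/3).
Adding the binomial terms for j = 8 through 10 with p = 1/3 yields 67/19683.

67/19683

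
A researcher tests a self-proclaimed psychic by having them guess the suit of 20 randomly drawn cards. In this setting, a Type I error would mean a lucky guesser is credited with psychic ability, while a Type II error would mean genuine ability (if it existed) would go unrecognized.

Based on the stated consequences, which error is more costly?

The Type I consequence (a lucky guesser is credited with psychic ability) is more severe than the Type II consequence (genuine ability (if it existed) would go unrecognized).

Type I error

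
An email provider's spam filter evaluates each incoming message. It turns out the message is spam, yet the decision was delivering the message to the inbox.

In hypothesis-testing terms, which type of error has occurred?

Type II error

The null hypothesis here is that the message is legitimate (not spam).
'Delivering the message to the inbox' corresponds to failing to reject H₀.
H₀ was not rejected but H₀ is false — a Type II error (false negative).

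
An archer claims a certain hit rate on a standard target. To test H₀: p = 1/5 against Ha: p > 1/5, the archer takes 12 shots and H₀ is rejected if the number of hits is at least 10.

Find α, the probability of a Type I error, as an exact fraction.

221/48828125

Under H₀, X ~ Binomial(12, 1/5), and α = P(X ≥ 10).
Adding the binomial terms for j = 10 through 12 with p = 1/5 yields 221/48828125.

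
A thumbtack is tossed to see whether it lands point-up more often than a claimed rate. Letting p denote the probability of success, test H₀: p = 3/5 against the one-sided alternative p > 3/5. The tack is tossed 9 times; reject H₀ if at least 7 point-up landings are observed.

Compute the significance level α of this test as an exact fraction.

452709/1953125

Under H₀, K ~ Binomial(9, 3/5), and α = P(K ≥ 7).
Adding the binomial terms for j = 7 through 9 with p = 3/5 yields 452709/1953125.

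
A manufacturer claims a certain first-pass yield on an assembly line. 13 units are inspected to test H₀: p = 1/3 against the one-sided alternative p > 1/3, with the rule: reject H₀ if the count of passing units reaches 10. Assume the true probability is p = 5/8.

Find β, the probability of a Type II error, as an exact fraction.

107331531597/137438953472

A Type II error is failing to reject when Ha holds: with p = 5/8, β = P(K ≤ 9).
Summing C(13,j)·(5/8)^j·(3/8)^{13-j} for j = 0..9 gives 107331531597/137438953472.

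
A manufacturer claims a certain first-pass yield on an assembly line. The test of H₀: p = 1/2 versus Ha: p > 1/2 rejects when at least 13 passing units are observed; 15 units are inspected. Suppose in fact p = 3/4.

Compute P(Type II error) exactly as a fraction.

820244467/1073741824

A Type II error is failing to reject when Ha holds: with p = 3/4, β = P(Y ≤ 12).
Summing C(15,j)·(3/4)^j·(1/4)^{15-j} for j = 0..12 gives 820244467/1073741824.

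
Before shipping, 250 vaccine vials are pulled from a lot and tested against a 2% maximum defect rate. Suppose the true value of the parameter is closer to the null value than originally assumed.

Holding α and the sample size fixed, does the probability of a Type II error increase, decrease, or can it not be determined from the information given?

It increases.

A smaller departure from H₀ means the test statistic under Ha is distributed closer to where it would be under H₀; rejection becomes less likely.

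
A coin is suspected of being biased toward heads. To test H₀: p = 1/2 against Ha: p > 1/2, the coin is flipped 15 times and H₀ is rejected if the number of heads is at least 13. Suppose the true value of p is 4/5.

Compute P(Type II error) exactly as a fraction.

18370873741/30517578125

A Type II error is failing to reject when Ha holds: with p = 4/5, β = P(K ≤ 12).
Adding the binomial probabilities P(K=0)+…+P(K=12) at p = 4/5 gives 18370873741/30517578125.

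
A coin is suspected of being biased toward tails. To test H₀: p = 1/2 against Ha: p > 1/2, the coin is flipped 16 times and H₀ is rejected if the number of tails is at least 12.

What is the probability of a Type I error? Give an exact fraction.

α = P(reject H₀ | H₀ true) = P(S ≥ 12 | p = 1/2), with S ~ Binomial(16, 1/2).
Summing the upper tail: (1820 + 560 + 120 + 16 + 1) / 2^16 = 2517/65536.

2517/65536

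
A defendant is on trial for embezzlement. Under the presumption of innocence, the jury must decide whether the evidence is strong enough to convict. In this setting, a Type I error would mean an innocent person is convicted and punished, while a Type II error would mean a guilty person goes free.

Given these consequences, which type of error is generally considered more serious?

The Type I consequence (an innocent person is convicted and punished) is more severe than the Type II consequence (a guilty person goes free).

Type I error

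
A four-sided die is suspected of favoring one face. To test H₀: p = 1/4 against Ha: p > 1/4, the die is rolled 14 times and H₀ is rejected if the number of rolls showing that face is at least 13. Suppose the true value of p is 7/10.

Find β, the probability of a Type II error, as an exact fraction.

A Type II error is failing to reject when Ha holds: with p = 7/10, β = P(K ≤ 12).
Equivalently, β = 1 − P(K ≥ 13) = 95252438490057/100000000000000.

95252438490057/100000000000000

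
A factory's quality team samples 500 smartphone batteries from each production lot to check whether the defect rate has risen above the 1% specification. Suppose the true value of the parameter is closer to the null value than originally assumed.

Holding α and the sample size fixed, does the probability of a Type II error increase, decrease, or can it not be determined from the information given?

When the true parameter is near the null value, the test has a harder time distinguishing Ha from H₀.

It increases.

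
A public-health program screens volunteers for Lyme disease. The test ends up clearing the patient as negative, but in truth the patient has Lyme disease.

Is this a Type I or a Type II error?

The null hypothesis here is that the patient does not have Lyme disease.
'Clearing the patient as negative' corresponds to failing to reject H₀.
H₀ was not rejected but H₀ is false — a Type II error (false negative).

Type II error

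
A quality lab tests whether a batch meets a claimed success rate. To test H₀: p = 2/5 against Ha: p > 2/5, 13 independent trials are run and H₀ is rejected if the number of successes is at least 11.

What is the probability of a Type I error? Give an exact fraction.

1605632/1220703125

The Type I error probability is α = P(Y ≥ 11) computed under H₀, where Y ~ Binomial(13, 2/5).
P(Y ≥ 11) = Σ_{j=11}^{13} C(13,j)·(2/5)^j·(3/5)^{13-j} = 1605632/1220703125.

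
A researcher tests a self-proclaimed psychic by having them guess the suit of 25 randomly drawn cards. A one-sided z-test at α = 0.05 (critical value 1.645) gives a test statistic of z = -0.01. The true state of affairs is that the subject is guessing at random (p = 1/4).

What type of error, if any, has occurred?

No error — this is a correct decision.

The conventional null hypothesis is that the subject is guessing at random (p = 1/4).
Since z = -0.01 ≤ z* = 1.645, H₀ is not rejected.
H₀ is true (actually the subject is guessing at random (p = 1/4)).
The decision matches the true state — no error.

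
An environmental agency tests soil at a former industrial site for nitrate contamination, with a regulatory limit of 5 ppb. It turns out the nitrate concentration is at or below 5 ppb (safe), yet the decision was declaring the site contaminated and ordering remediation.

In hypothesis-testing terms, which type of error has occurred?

Type I error

The null hypothesis here is that the nitrate concentration is at or below 5 ppb (safe).
'Declaring the site contaminated and ordering remediation' corresponds to rejecting H₀.
H₀ was rejected but H₀ is true — a Type I error (false positive).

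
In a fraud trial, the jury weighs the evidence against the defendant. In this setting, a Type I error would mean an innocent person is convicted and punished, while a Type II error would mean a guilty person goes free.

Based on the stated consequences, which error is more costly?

Type I error

The Type I consequence (an innocent person is convicted and punished) is more severe than the Type II consequence (a guilty person goes free).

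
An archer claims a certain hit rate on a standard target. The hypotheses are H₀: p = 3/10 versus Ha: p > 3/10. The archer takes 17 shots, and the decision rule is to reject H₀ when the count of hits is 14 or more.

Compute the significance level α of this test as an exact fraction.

α = P(reject H₀ | H₀ true) = P(K ≥ 14 | p = 3/10), with K ~ Binomial(17, 3/10).
P(K ≥ 14) = Σ_{j=14}^{17} C(17,j)·(3/10)^j·(7/10)^{17-j} = 121645250577/10000000000000000.

121645250577/10000000000000000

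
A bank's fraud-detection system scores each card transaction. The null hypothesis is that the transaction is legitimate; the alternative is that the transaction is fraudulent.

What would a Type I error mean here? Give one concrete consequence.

A Type I error is rejecting H₀ when H₀ is true.
Here that means blocking the transaction and freezing the card when actually the transaction is legitimate.

A Type I error would mean concluding that the transaction is fraudulent when in fact the transaction is legitimate. Consequence: a legitimate purchase is declined and the customer's card is frozen.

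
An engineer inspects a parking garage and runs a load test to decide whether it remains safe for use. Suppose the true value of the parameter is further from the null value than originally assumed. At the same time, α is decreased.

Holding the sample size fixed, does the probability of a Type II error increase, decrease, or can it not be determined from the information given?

Cannot be determined from the information given.

The first change alone would make β decrease; the second alone would make β increase. Which effect dominates depends on the magnitudes, which are not given.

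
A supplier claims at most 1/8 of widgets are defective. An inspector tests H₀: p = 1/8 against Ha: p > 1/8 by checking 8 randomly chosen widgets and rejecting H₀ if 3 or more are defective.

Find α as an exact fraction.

Under H₀, S ~ Binomial(8, 1/8); the Type I error rate is P(S ≥ 3).
Via the complement, α = 1 − Σ_{j=0}^{2} C(8,j)(1/8)^j(7/8)^{8-j} = 1129899/16777216.

1129899/16777216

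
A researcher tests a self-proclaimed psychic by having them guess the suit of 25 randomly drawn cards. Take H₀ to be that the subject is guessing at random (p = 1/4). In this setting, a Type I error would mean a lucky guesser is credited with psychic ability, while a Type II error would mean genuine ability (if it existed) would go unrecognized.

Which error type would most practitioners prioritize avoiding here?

The Type I consequence (a lucky guesser is credited with psychic ability) is more severe than the Type II consequence (genuine ability (if it existed) would go unrecognized).

Type I error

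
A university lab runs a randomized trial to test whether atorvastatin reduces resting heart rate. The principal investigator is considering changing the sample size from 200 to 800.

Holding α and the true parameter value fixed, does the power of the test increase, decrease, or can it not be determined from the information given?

Increasing n separates the H₀ and Ha sampling distributions, so under Ha fewer outcomes land in the acceptance region.
Since power = 1 − β and β decreases, power increases.

It increases.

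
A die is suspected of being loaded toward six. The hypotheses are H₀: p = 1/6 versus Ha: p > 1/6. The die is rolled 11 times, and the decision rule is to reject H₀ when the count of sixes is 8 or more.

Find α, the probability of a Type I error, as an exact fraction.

919/15116544

Under H₀, K ~ Binomial(11, 1/6), and α = P(K ≥ 8).
Summing C(11,j)(1/6)^j(5/6)^{11−j} for j = 8,…,11 gives 919/15116544.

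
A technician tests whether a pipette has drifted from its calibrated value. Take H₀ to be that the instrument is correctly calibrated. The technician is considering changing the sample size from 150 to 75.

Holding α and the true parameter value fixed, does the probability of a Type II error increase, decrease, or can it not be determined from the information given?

It increases.

A smaller sample increases the standard error, so the sampling distributions under H₀ and Ha overlap more.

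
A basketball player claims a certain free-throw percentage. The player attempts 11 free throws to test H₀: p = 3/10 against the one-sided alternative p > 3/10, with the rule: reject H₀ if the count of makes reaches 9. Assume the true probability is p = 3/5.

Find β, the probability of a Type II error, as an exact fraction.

Under the alternative p = 3/5, S ~ Binomial(11, 3/5); β is the probability the test does not reject, P(S < 9).
Summing C(11,j)·(3/5)^j·(2/5)^{11-j} for j = 0..8 gives 8604328/9765625.

8604328/9765625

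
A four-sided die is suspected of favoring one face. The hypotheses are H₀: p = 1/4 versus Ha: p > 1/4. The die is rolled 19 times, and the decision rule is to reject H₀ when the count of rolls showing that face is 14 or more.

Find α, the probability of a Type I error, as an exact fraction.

395915/34359738368

α = P(reject H₀ | H₀ true) = P(S ≥ 14 | p = 1/4), with S ~ Binomial(19, 1/4).
Summing C(19,j)(1/4)^j(3/4)^{19−j} for j = 14,…,19 gives 395915/34359738368.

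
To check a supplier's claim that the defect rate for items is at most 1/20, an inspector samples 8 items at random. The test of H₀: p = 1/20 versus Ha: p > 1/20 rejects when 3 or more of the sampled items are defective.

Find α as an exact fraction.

Under H₀, Y ~ Binomial(8, 1/20); the Type I error rate is P(Y ≥ 3).
Computing the lower-tail complement: 1 − 25451821621/25600000000 = 148178379/25600000000.

148178379/25600000000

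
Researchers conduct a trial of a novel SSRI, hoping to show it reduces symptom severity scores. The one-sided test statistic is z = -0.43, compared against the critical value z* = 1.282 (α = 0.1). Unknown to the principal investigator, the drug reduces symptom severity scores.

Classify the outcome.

Type II error

The conventional null hypothesis is that the drug has no effect on symptom severity scores.
Since z = -0.43 ≤ z* = 1.282, H₀ is not rejected.
H₀ is false (actually the drug reduces symptom severity scores).
Failing to reject a false H₀ is a Type II error.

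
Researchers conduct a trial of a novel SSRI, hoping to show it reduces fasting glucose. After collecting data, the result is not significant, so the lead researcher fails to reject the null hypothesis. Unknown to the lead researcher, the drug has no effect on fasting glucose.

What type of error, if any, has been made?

The conventional null hypothesis here is that the drug has no effect on fasting glucose.
The test retained a true H₀ — the decision matches the true state.

No error — this is a correct decision.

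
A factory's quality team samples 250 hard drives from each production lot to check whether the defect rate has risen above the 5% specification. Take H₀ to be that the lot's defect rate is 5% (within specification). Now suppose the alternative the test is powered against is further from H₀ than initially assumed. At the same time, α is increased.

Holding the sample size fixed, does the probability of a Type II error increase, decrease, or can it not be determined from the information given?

The further the true parameter sits from the null value, the more of the Ha sampling distribution falls in the rejection region. Relaxing α lowers the evidence threshold; under Ha, outcomes that previously fell short now trigger rejection. Both changes push β in the same direction.

It decreases.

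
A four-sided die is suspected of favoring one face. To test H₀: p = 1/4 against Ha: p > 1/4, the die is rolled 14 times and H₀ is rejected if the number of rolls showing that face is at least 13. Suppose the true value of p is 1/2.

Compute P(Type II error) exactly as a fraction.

A Type II error is failing to reject when Ha holds: with p = 1/2, β = P(X ≤ 12).
Summing C(14,j)·(1/2)^j·(1/2)^{14-j} for j = 0..12 gives 16369/16384.

16369/16384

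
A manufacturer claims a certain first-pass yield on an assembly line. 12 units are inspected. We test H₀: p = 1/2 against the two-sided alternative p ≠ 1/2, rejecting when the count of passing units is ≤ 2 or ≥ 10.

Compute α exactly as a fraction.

The significance level is the null-hypothesis probability of the rejection region {≤2} ∪ {≥10}.
By symmetry, α = 2·P(Y ≤ 2) = 2·(1 + 12 + 66)/4096 = 158/4096 = 79/2048.

79/2048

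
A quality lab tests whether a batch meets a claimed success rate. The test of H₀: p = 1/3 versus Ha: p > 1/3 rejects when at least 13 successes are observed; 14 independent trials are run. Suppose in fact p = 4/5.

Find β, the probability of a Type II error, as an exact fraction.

4895556073/6103515625

A Type II error is failing to reject when Ha holds: with p = 4/5, β = P(S ≤ 12).
Equivalently, β = 1 − P(S ≥ 13) = 4895556073/6103515625.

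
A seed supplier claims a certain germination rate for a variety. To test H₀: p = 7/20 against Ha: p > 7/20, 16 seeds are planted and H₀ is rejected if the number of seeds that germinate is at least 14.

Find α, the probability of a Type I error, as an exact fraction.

α = P(reject H₀ | H₀ true) = P(X ≥ 14 | p = 7/20), with X ~ Binomial(16, 7/20).
Summing C(16,j)(7/20)^j(13/20)^{16−j} for j = 14,…,16 gives 2955017928403093/131072000000000000000.

2955017928403093/131072000000000000000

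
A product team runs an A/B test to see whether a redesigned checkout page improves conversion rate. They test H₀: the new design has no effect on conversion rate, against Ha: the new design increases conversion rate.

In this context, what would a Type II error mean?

A Type II error is failing to reject H₀ when H₀ is false.
Here that means keeping the current design when actually the new design increases conversion rate.

A Type II error would mean concluding that the new design has no effect on conversion rate (or at least failing to establish that the new design increases conversion rate) when in fact the new design increases conversion rate.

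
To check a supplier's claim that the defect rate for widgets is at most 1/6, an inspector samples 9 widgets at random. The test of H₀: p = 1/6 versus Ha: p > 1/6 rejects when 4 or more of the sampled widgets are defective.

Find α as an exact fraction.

Under H₀, S ~ Binomial(9, 1/6); the Type I error rate is P(S ≥ 4).
Via the complement, α = 1 − Σ_{j=0}^{3} C(9,j)(1/6)^j(5/6)^{9-j} = 241973/5038848.

241973/5038848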